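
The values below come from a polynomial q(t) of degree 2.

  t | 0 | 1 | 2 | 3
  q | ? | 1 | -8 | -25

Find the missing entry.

2

The 3 known values determine q uniquely (degree ≤ 2).
Evaluate each Lagrange basis at t = 0:
L_0(0) = (-2)·(-3)/[(-1)·(-2)] = 3
L_1(0) = (-1)·(-3)/[(1)·(-1)] = -3
L_2(0) = (-1)·(-2)/[(2)·(1)] = 1
Sum: 1·(3) + (-8)·(-3) + (-25)·(1) = 2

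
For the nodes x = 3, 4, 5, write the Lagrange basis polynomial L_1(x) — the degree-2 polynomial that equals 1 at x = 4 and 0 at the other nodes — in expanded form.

L_1(x) = (x - 3)(x - 5) / [(1)·(-1)]
       = (x^2 - 8x + 15) / (-1)

L_1(x) = -x^2 + 8x - 15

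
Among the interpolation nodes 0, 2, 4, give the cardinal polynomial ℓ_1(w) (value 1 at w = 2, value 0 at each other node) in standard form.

ℓ_1(w) = -(1/4)w^2 + w

ℓ_1(w) = w(w - 4) / [(2)·(-2)]
       = (w^2 - 4w) / (-4)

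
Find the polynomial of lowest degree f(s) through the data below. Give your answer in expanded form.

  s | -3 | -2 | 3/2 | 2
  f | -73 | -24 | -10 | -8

f(s) = 2s^3 - 3s^2 - 4s - 4

Build the Lagrange basis polynomials:
L_0(s) = (s + 2)(s - 3/2)(s - 2) / [-45/2] = -(2/45)s^3 + (1/15)s^2 + (8/45)s - 4/15
L_1(s) = (s + 3)(s - 3/2)(s - 2) / [14] = (1/14)s^3 - (1/28)s^2 - (15/28)s + 9/14
L_2(s) = (s + 3)(s + 2)(s - 2) / [-63/8] = -(8/63)s^3 - (8/21)s^2 + (32/63)s + 32/21
L_3(s) = (s + 3)(s + 2)(s - 3/2) / [10] = (1/10)s^3 + (7/20)s^2 - (3/20)s - 9/10
f(s) = (-73)·L_0 + (-24)·L_1 + (-10)·L_2 + (-8)·L_3
  (-73)·L_0(s) = (146/45)s^3 - (73/15)s^2 - (584/45)s + 292/15
  (-24)·L_1(s) = -(12/7)s^3 + (6/7)s^2 + (90/7)s - 108/7
  (-10)·L_2(s) = (80/63)s^3 + (80/21)s^2 - (320/63)s - 320/21
  (-8)·L_3(s) = -(4/5)s^3 - (14/5)s^2 + (6/5)s + 36/5
Adding term by term: 2s^3 - 3s^2 - 4s - 4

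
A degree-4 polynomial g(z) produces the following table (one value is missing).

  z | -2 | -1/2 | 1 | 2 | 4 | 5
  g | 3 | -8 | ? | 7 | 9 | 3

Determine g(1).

1/3

The 5 known values determine g uniquely (degree ≤ 4).
L_0(1) = (3/2)·(-1)·(-3)·(-4)/[(-3/2)·(-4)·(-6)·(-7)] = -1/14
L_1(1) = (3)·(-1)·(-3)·(-4)/[(3/2)·(-5/2)·(-9/2)·(-11/2)] = 64/165
L_2(1) = (3)·(3/2)·(-3)·(-4)/[(4)·(5/2)·(-2)·(-3)] = 9/10
L_3(1) = (3)·(3/2)·(-1)·(-4)/[(6)·(9/2)·(2)·(-1)] = -1/3
L_4(1) = (3)·(3/2)·(-1)·(-3)/[(7)·(11/2)·(3)·(1)] = 9/77
Sum: 3·(-1/14) + (-8)·(64/165) + 7·(9/10) + 9·(-1/3) + 3·(9/77) = 1/3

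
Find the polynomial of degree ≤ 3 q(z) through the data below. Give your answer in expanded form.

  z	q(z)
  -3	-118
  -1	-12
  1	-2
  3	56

Build the Lagrange basis polynomials:
L_0(z) = (z + 1)(z - 1)(z - 3) / [-48] = -(1/48)z^3 + (1/16)z^2 + (1/48)z - 1/16
L_1(z) = (z + 3)(z - 1)(z - 3) / [16] = (1/16)z^3 - (1/16)z^2 - (9/16)z + 9/16
L_2(z) = (z + 3)(z + 1)(z - 3) / [-16] = -(1/16)z^3 - (1/16)z^2 + (9/16)z + 9/16
L_3(z) = (z + 3)(z + 1)(z - 1) / [48] = (1/48)z^3 + (1/16)z^2 - (1/48)z - 1/16
q(z) = (-118)·L_0 + (-12)·L_1 + (-2)·L_2 + 56·L_3
  (-118)·L_0(z) = (59/24)z^3 - (59/8)z^2 - (59/24)z + 59/8
  (-12)·L_1(z) = -(3/4)z^3 + (3/4)z^2 + (27/4)z - 27/4
  (-2)·L_2(z) = (1/8)z^3 + (1/8)z^2 - (9/8)z - 9/8
  56·L_3(z) = (7/6)z^3 + (7/2)z^2 - (7/6)z - 7/2
Adding term by term: 3z^3 - 3z^2 + 2z - 4

q(z) = 3z^3 - 3z^2 + 2z - 4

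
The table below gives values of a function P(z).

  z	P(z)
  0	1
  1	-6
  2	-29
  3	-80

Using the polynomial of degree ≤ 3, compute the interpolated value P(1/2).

-5/4

Using Newton's divided-difference form:
P[0,1] = (-6 - 1) / (1 - 0) = -7
P[1,2] = (-29 - (-6)) / (2 - 1) = -23
P[2,3] = (-80 - (-29)) / (3 - 2) = -51
P[0,1,2] = (-23 - (-7)) / (2 - 0) = -8
P[1,2,3] = (-51 - (-23)) / (3 - 1) = -14
P[0,1,2,3] = (-14 - (-8)) / (3 - 0) = -2
P(1/2) = 1 + (-7)·(1/2) + (-8)·(1/2)·(-1/2) + (-2)·(1/2)·(-1/2)·(-3/2) = -5/4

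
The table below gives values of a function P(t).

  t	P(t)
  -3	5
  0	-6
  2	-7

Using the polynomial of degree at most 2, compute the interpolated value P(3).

-28/5

Evaluate each Lagrange basis at t = 3:
L_0(3) = (3)·(1)/[(-3)·(-5)] = 1/5
L_1(3) = (6)·(1)/[(3)·(-2)] = -1
L_2(3) = (6)·(3)/[(5)·(2)] = 9/5
Sum: 5·(1/5) + (-6)·(-1) + (-7)·(9/5) = -28/5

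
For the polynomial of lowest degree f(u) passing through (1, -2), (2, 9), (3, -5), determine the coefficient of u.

97/2

L_0(u) = (u - 2)(u - 3) / [2] = (1/2)u^2 - (5/2)u + 3
L_1(u) = (u - 1)(u - 3) / [-1] = -u^2 + 4u - 3
L_2(u) = (u - 1)(u - 2) / [2] = (1/2)u^2 - (3/2)u + 1
f(u) = (-2)·L_0 + 9·L_1 + (-5)·L_2
Only the coefficient of u is needed; take it from each L_i and combine:
(-2)·(-5/2) + 9·(4) + (-5)·(-3/2) = 97/2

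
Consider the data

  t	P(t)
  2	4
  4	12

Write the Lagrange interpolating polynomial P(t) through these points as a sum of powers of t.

Build the Lagrange basis polynomials:
L_0(t) = (t - 4) / [-2] = -(1/2)t + 2
L_1(t) = (t - 2) / [2] = (1/2)t - 1
P(t) = 4·L_0 + 12·L_1
  4·L_0(t) = -2t + 8
  12·L_1(t) = 6t - 12
Adding term by term: 4t - 4

P(t) = 4t - 4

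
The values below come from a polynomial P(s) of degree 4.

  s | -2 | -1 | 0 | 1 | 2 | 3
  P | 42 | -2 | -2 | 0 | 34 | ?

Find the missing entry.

The 5 known values determine P uniquely (degree ≤ 4).
L_0(3) = (4)·(3)·(2)·(1)/[(-1)·(-2)·(-3)·(-4)] = 1
L_1(3) = (5)·(3)·(2)·(1)/[(1)·(-1)·(-2)·(-3)] = -5
L_2(3) = (5)·(4)·(2)·(1)/[(2)·(1)·(-1)·(-2)] = 10
L_3(3) = (5)·(4)·(3)·(1)/[(3)·(2)·(1)·(-1)] = -10
L_4(3) = (5)·(4)·(3)·(2)/[(4)·(3)·(2)·(1)] = 5
Sum: 42·(1) + (-2)·(-5) + (-2)·(10) + 0 + 34·(5) = 202

202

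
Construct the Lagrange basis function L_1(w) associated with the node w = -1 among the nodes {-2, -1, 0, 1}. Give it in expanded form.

L_1(w) = (1/2)w^3 + (1/2)w^2 - w

L_1(w) = (w + 2)w(w - 1) / [(1)·(-1)·(-2)]
       = (w^3 + w^2 - 2w) / (2)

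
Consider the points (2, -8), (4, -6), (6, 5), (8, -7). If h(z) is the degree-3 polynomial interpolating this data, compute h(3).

L_0(3) = (-1)·(-3)·(-5)/[(-2)·(-4)·(-6)] = 5/16
L_1(3) = (1)·(-3)·(-5)/[(2)·(-2)·(-4)] = 15/16
L_2(3) = (1)·(-1)·(-5)/[(4)·(2)·(-2)] = -5/16
L_3(3) = (1)·(-1)·(-3)/[(6)·(4)·(2)] = 1/16
Sum: (-8)·(5/16) + (-6)·(15/16) + 5·(-5/16) + (-7)·(1/16) = -81/8

-81/8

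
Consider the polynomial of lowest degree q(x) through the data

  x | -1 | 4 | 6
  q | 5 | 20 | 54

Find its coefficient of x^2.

The leading coefficient equals the top divided difference q[-1,4,6].
q[-1,4] = (20 - 5) / (4 - (-1)) = 3
q[4,6] = (54 - 20) / (6 - 4) = 17
q[-1,4,6] = (17 - 3) / (6 - (-1)) = 2

2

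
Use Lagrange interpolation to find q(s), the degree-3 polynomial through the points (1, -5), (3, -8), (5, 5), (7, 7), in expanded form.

Build the Lagrange basis polynomials:
L_0(s) = (s - 3)(s - 5)(s - 7) / [-48] = -(1/48)s^3 + (5/16)s^2 - (71/48)s + 35/16
L_1(s) = (s - 1)(s - 5)(s - 7) / [16] = (1/16)s^3 - (13/16)s^2 + (47/16)s - 35/16
L_2(s) = (s - 1)(s - 3)(s - 7) / [-16] = -(1/16)s^3 + (11/16)s^2 - (31/16)s + 21/16
L_3(s) = (s - 1)(s - 3)(s - 5) / [48] = (1/48)s^3 - (3/16)s^2 + (23/48)s - 5/16
q(s) = (-5)·L_0 + (-8)·L_1 + 5·L_2 + 7·L_3
  (-5)·L_0(s) = (5/48)s^3 - (25/16)s^2 + (355/48)s - 175/16
  (-8)·L_1(s) = -(1/2)s^3 + (13/2)s^2 - (47/2)s + 35/2
  5·L_2(s) = -(5/16)s^3 + (55/16)s^2 - (155/16)s + 105/16
  7·L_3(s) = (7/48)s^3 - (21/16)s^2 + (161/48)s - 35/16
Adding term by term: -(9/16)s^3 + (113/16)s^2 - (359/16)s + 175/16

q(s) = -(9/16)s^3 + (113/16)s^2 - (359/16)s + 175/16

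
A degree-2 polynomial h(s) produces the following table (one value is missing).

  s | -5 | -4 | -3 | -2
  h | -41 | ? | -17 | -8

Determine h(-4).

The 3 known values determine h uniquely (degree ≤ 2).
Evaluate each Lagrange basis at s = -4:
L_0(-4) = (-1)·(-2)/[(-2)·(-3)] = 1/3
L_1(-4) = (1)·(-2)/[(2)·(-1)] = 1
L_2(-4) = (1)·(-1)/[(3)·(1)] = -1/3
Sum: (-41)·(1/3) + (-17)·(1) + (-8)·(-1/3) = -28

-28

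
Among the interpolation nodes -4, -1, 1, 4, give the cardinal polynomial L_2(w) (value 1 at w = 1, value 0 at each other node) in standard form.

L_2(w) = (w + 4)(w + 1)(w - 4) / [(5)·(2)·(-3)]
       = (w^3 + w^2 - 16w - 16) / (-30)

L_2(w) = -(1/30)w^3 - (1/30)w^2 + (8/15)w + 8/15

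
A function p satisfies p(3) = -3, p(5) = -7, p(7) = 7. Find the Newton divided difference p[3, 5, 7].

p[3,5] = (-7 - (-3)) / (5 - 3) = -2
p[5,7] = (7 - (-7)) / (7 - 5) = 7
p[3,5,7] = (7 - (-2)) / (7 - 3) = 9/4

9/4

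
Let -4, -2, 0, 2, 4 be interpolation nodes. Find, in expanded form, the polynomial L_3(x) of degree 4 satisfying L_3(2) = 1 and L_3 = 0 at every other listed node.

L_3(x) = -(1/96)x^4 - (1/48)x^3 + (1/6)x^2 + (1/3)x

L_3(x) = (x + 4)(x + 2)x(x - 4) / [(6)·(4)·(2)·(-2)]
       = (x^4 + 2x^3 - 16x^2 - 32x) / (-96)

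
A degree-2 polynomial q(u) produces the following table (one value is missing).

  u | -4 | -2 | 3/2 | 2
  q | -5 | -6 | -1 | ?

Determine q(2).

The 3 known values determine q uniquely (degree ≤ 2).
L_0(2) = (4)·(1/2)/[(-2)·(-11/2)] = 2/11
L_1(2) = (6)·(1/2)/[(2)·(-7/2)] = -3/7
L_2(2) = (6)·(4)/[(11/2)·(7/2)] = 96/77
Sum: (-5)·(2/11) + (-6)·(-3/7) + (-1)·(96/77) = 32/77

32/77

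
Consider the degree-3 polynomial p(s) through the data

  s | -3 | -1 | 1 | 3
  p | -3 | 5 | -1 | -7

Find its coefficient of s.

L_0(s) = (s + 1)(s - 1)(s - 3) / [-48] = -(1/48)s^3 + (1/16)s^2 + (1/48)s - 1/16
L_1(s) = (s + 3)(s - 1)(s - 3) / [16] = (1/16)s^3 - (1/16)s^2 - (9/16)s + 9/16
L_2(s) = (s + 3)(s + 1)(s - 3) / [-16] = -(1/16)s^3 - (1/16)s^2 + (9/16)s + 9/16
L_3(s) = (s + 3)(s + 1)(s - 1) / [48] = (1/48)s^3 + (1/16)s^2 - (1/48)s - 1/16
p(s) = (-3)·L_0 + 5·L_1 + (-1)·L_2 + (-7)·L_3
Only the coefficient of s is needed; take it from each L_i and combine:
(-3)·(1/48) + 5·(-9/16) + (-1)·(9/16) + (-7)·(-1/48) = -79/24

-79/24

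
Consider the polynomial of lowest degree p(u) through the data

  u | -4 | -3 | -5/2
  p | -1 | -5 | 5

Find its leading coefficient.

The leading coefficient equals the top divided difference p[-4,-3,-5/2].
p[-4,-3] = (-5 - (-1)) / (-3 - (-4)) = -4
p[-3,-5/2] = (5 - (-5)) / (-5/2 - (-3)) = 20
p[-4,-3,-5/2] = (20 - (-4)) / (-5/2 - (-4)) = 16

16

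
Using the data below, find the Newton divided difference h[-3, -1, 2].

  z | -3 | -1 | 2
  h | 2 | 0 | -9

h[-3,-1] = (0 - 2) / (-1 - (-3)) = -1
h[-1,2] = (-9 - 0) / (2 - (-1)) = -3
h[-3,-1,2] = (-3 - (-1)) / (2 - (-3)) = -2/5

-2/5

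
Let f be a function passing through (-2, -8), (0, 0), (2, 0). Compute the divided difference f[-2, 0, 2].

-1

f[-2,0] = (0 - (-8)) / (0 - (-2)) = 4
f[0,2] = (0 - 0) / (2 - 0) = 0
f[-2,0,2] = (0 - 4) / (2 - (-2)) = -1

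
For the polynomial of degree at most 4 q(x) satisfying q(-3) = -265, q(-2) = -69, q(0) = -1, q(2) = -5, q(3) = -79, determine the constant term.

-1

Build the Lagrange basis polynomials:
L_0(x) = (x + 2)x(x - 2)(x - 3) / [90] = (1/90)x^4 - (1/30)x^3 - (2/45)x^2 + (2/15)x
L_1(x) = (x + 3)x(x - 2)(x - 3) / [-40] = -(1/40)x^4 + (1/20)x^3 + (9/40)x^2 - (9/20)x
L_2(x) = (x + 3)(x + 2)(x - 2)(x - 3) / [36] = (1/36)x^4 - (13/36)x^2 + 1
L_3(x) = (x + 3)(x + 2)x(x - 3) / [-40] = -(1/40)x^4 - (1/20)x^3 + (9/40)x^2 + (9/20)x
L_4(x) = (x + 3)(x + 2)x(x - 2) / [90] = (1/90)x^4 + (1/30)x^3 - (2/45)x^2 - (2/15)x
q(x) = (-265)·L_0 + (-69)·L_1 + (-1)·L_2 + (-5)·L_3 + (-79)·L_4
Only the constant term is needed; take it from each L_i and combine:
(-265)·(0) + (-69)·(0) + (-1)·(1) + (-5)·(0) + (-79)·(0) = -1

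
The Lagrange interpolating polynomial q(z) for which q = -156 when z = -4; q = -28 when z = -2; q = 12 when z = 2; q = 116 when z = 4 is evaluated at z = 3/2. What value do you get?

7/2

Evaluate each Lagrange basis at z = 3/2:
L_0(3/2) = (7/2)·(-1/2)·(-5/2)/[(-2)·(-6)·(-8)] = -35/768
L_1(3/2) = (11/2)·(-1/2)·(-5/2)/[(2)·(-4)·(-6)] = 55/384
L_2(3/2) = (11/2)·(7/2)·(-5/2)/[(6)·(4)·(-2)] = 385/384
L_3(3/2) = (11/2)·(7/2)·(-1/2)/[(8)·(6)·(2)] = -77/768
Sum: (-156)·(-35/768) + (-28)·(55/384) + 12·(385/384) + 116·(-77/768) = 7/2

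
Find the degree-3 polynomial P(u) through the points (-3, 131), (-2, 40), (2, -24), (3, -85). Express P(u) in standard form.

Build the Lagrange basis polynomials:
L_0(u) = (u + 2)(u - 2)(u - 3) / [-30] = -(1/30)u^3 + (1/10)u^2 + (2/15)u - 2/5
L_1(u) = (u + 3)(u - 2)(u - 3) / [20] = (1/20)u^3 - (1/10)u^2 - (9/20)u + 9/10
L_2(u) = (u + 3)(u + 2)(u - 3) / [-20] = -(1/20)u^3 - (1/10)u^2 + (9/20)u + 9/10
L_3(u) = (u + 3)(u + 2)(u - 2) / [30] = (1/30)u^3 + (1/10)u^2 - (2/15)u - 2/5
P(u) = 131·L_0 + 40·L_1 + (-24)·L_2 + (-85)·L_3
  131·L_0(u) = -(131/30)u^3 + (131/10)u^2 + (262/15)u - 262/5
  40·L_1(u) = 2u^3 - 4u^2 - 18u + 36
  (-24)·L_2(u) = (6/5)u^3 + (12/5)u^2 - (54/5)u - 108/5
  (-85)·L_3(u) = -(17/6)u^3 - (17/2)u^2 + (34/3)u + 34
Adding term by term: -4u^3 + 3u^2 - 4

P(u) = -4u^3 + 3u^2 - 4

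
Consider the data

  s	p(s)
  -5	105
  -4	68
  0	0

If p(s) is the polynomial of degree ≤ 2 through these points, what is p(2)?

14

Evaluate each Lagrange basis at s = 2:
L_0(2) = (6)·(2)/[(-1)·(-5)] = 12/5
L_1(2) = (7)·(2)/[(1)·(-4)] = -7/2
L_2(2) = (7)·(6)/[(5)·(4)] = 21/10
Sum: 105·(12/5) + 68·(-7/2) + 0 = 14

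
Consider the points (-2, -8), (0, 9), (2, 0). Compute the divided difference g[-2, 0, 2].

-13/4

g[-2,0] = (9 - (-8)) / (0 - (-2)) = 17/2
g[0,2] = (0 - 9) / (2 - 0) = -9/2
g[-2,0,2] = (-9/2 - 17/2) / (2 - (-2)) = -13/4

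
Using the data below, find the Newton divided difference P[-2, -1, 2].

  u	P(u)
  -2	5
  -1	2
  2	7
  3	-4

7/6

P[-2,-1] = (2 - 5) / (-1 - (-2)) = -3
P[-1,2] = (7 - 2) / (2 - (-1)) = 5/3
P[-2,-1,2] = (5/3 - (-3)) / (2 - (-2)) = 7/6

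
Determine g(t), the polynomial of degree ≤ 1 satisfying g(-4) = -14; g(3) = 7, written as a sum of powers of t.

g(t) = 3t - 2

Build the Lagrange basis polynomials:
L_0(t) = (t - 3) / [-7] = -(1/7)t + 3/7
L_1(t) = (t + 4) / [7] = (1/7)t + 4/7
g(t) = (-14)·L_0 + 7·L_1
  (-14)·L_0(t) = 2t - 6
  7·L_1(t) = t + 4
Adding term by term: 3t - 2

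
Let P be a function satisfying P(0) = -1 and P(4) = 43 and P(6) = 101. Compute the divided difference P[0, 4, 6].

P[0,4] = (43 - (-1)) / (4 - 0) = 11
P[4,6] = (101 - 43) / (6 - 4) = 29
P[0,4,6] = (29 - 11) / (6 - 0) = 3

3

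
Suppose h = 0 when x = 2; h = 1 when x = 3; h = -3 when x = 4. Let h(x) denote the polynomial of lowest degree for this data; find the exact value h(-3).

-80

Using Newton's divided-difference form:
h[2,3] = (1 - 0) / (3 - 2) = 1
h[3,4] = (-3 - 1) / (4 - 3) = -4
h[2,3,4] = (-4 - 1) / (4 - 2) = -5/2
h(-3) = 0 + 1·(-5) + (-5/2)·(-5)·(-6) = -80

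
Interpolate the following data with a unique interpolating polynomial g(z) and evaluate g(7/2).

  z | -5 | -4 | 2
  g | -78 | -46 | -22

Evaluate each Lagrange basis at z = 7/2:
L_0(7/2) = (15/2)·(3/2)/[(-1)·(-7)] = 45/28
L_1(7/2) = (17/2)·(3/2)/[(1)·(-6)] = -17/8
L_2(7/2) = (17/2)·(15/2)/[(7)·(6)] = 85/56
Sum: (-78)·(45/28) + (-46)·(-17/8) + (-22)·(85/56) = -61

-61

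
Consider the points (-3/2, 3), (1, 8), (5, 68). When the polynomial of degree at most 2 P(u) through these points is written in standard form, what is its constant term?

Build the Lagrange basis polynomials:
L_0(u) = (u - 1)(u - 5) / [65/4] = (4/65)u^2 - (24/65)u + 4/13
L_1(u) = (u + 3/2)(u - 5) / [-10] = -(1/10)u^2 + (7/20)u + 3/4
L_2(u) = (u + 3/2)(u - 1) / [26] = (1/26)u^2 + (1/52)u - 3/52
P(u) = 3·L_0 + 8·L_1 + 68·L_2
Only the constant term is needed; take it from each L_i and combine:
3·(4/13) + 8·(3/4) + 68·(-3/52) = 3

3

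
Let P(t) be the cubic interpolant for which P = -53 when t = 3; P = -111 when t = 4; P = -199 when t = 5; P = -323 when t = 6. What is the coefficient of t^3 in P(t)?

Build the Lagrange basis polynomials:
L_0(t) = (t - 4)(t - 5)(t - 6) / [-6] = -(1/6)t^3 + (5/2)t^2 - (37/3)t + 20
L_1(t) = (t - 3)(t - 5)(t - 6) / [2] = (1/2)t^3 - 7t^2 + (63/2)t - 45
L_2(t) = (t - 3)(t - 4)(t - 6) / [-2] = -(1/2)t^3 + (13/2)t^2 - 27t + 36
L_3(t) = (t - 3)(t - 4)(t - 5) / [6] = (1/6)t^3 - 2t^2 + (47/6)t - 10
P(t) = (-53)·L_0 + (-111)·L_1 + (-199)·L_2 + (-323)·L_3
Only the coefficient of t^3 is needed; take it from each L_i and combine:
(-53)·(-1/6) + (-111)·(1/2) + (-199)·(-1/2) + (-323)·(1/6) = -1

-1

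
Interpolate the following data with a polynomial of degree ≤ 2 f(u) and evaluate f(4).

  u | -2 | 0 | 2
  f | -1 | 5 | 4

-4

Using Newton's divided-difference form:
f[-2,0] = (5 - (-1)) / (0 - (-2)) = 3
f[0,2] = (4 - 5) / (2 - 0) = -1/2
f[-2,0,2] = (-1/2 - 3) / (2 - (-2)) = -7/8
f(4) = -1 + 3·(6) + (-7/8)·(6)·(4) = -4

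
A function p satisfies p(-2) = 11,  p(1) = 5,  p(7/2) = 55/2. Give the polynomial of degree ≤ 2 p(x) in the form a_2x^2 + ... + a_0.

Newton's divided differences:
p[-2,1] = (5 - 11) / (1 - (-2)) = -2
p[1,7/2] = (55/2 - 5) / (7/2 - 1) = 9
p[-2,1,7/2] = (9 - (-2)) / (7/2 - (-2)) = 2
p(x) = 11 + (-2)·(x + 2) + 2·(x + 2)(x - 1)
Expanding: p(x) = 2x^2 + 3

p(x) = 2x^2 + 3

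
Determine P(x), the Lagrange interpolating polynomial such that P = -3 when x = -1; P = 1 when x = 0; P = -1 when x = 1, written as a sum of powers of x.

P(x) = -3x^2 + x + 1

Build the Lagrange basis polynomials:
L_0(x) = x(x - 1) / [2] = (1/2)x^2 - (1/2)x
L_1(x) = (x + 1)(x - 1) / [-1] = -x^2 + 1
L_2(x) = (x + 1)x / [2] = (1/2)x^2 + (1/2)x
P(x) = (-3)·L_0 + 1·L_1 + (-1)·L_2
  (-3)·L_0(x) = -(3/2)x^2 + (3/2)x
  1·L_1(x) = -x^2 + 1
  (-1)·L_2(x) = -(1/2)x^2 - (1/2)x
Adding term by term: -3x^2 + x + 1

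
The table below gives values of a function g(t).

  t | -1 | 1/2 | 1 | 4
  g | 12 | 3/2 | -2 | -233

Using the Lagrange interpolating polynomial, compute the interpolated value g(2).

-27

Evaluate each Lagrange basis at t = 2:
L_0(2) = (3/2)·(1)·(-2)/[(-3/2)·(-2)·(-5)] = 1/5
L_1(2) = (3)·(1)·(-2)/[(3/2)·(-1/2)·(-7/2)] = -16/7
L_2(2) = (3)·(3/2)·(-2)/[(2)·(1/2)·(-3)] = 3
L_3(2) = (3)·(3/2)·(1)/[(5)·(7/2)·(3)] = 3/35
Sum: 12·(1/5) + 3/2·(-16/7) + (-2)·(3) + (-233)·(3/35) = -27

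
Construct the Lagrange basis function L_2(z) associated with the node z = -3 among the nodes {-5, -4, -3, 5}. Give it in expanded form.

L_2(z) = (z + 5)(z + 4)(z - 5) / [(2)·(1)·(-8)]
       = (z^3 + 4z^2 - 25z - 100) / (-16)

L_2(z) = -(1/16)z^3 - (1/4)z^2 + (25/16)z + 25/4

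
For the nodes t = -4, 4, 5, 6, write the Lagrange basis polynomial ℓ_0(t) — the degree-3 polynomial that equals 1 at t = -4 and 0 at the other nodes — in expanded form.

ℓ_0(t) = (t - 4)(t - 5)(t - 6) / [(-8)·(-9)·(-10)]
       = (t^3 - 15t^2 + 74t - 120) / (-720)

ℓ_0(t) = -(1/720)t^3 + (1/48)t^2 - (37/360)t + 1/6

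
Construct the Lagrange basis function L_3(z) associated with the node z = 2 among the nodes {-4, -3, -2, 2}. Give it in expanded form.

L_3(z) = (z + 4)(z + 3)(z + 2) / [(6)·(5)·(4)]
       = (z^3 + 9z^2 + 26z + 24) / (120)

L_3(z) = (1/120)z^3 + (3/40)z^2 + (13/60)z + 1/5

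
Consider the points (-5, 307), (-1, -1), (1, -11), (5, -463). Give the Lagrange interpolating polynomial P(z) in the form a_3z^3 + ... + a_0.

P(z) = -3z^3 - 3z^2 - 2z - 3

Build the Lagrange basis polynomials:
L_0(z) = (z + 1)(z - 1)(z - 5) / [-240] = -(1/240)z^3 + (1/48)z^2 + (1/240)z - 1/48
L_1(z) = (z + 5)(z - 1)(z - 5) / [48] = (1/48)z^3 - (1/48)z^2 - (25/48)z + 25/48
L_2(z) = (z + 5)(z + 1)(z - 5) / [-48] = -(1/48)z^3 - (1/48)z^2 + (25/48)z + 25/48
L_3(z) = (z + 5)(z + 1)(z - 1) / [240] = (1/240)z^3 + (1/48)z^2 - (1/240)z - 1/48
P(z) = 307·L_0 + (-1)·L_1 + (-11)·L_2 + (-463)·L_3
  307·L_0(z) = -(307/240)z^3 + (307/48)z^2 + (307/240)z - 307/48
  (-1)·L_1(z) = -(1/48)z^3 + (1/48)z^2 + (25/48)z - 25/48
  (-11)·L_2(z) = (11/48)z^3 + (11/48)z^2 - (275/48)z - 275/48
  (-463)·L_3(z) = -(463/240)z^3 - (463/48)z^2 + (463/240)z + 463/48
Adding term by term: -3z^3 - 3z^2 - 2z - 3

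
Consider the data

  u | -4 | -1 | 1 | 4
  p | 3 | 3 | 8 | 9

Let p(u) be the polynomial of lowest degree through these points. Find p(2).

99/10

Evaluate each Lagrange basis at u = 2:
L_0(2) = (3)·(1)·(-2)/[(-3)·(-5)·(-8)] = 1/20
L_1(2) = (6)·(1)·(-2)/[(3)·(-2)·(-5)] = -2/5
L_2(2) = (6)·(3)·(-2)/[(5)·(2)·(-3)] = 6/5
L_3(2) = (6)·(3)·(1)/[(8)·(5)·(3)] = 3/20
Sum: 3·(1/20) + 3·(-2/5) + 8·(6/5) + 9·(3/20) = 99/10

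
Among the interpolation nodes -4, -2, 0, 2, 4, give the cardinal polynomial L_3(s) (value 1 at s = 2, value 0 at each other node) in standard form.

L_3(s) = (s + 4)(s + 2)s(s - 4) / [(6)·(4)·(2)·(-2)]
       = (s^4 + 2s^3 - 16s^2 - 32s) / (-96)

L_3(s) = -(1/96)s^4 - (1/48)s^3 + (1/6)s^2 + (1/3)s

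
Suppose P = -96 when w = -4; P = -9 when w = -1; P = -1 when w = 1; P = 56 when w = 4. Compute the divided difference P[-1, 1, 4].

P[-1,1] = (-1 - (-9)) / (1 - (-1)) = 4
P[1,4] = (56 - (-1)) / (4 - 1) = 19
P[-1,1,4] = (19 - 4) / (4 - (-1)) = 3

3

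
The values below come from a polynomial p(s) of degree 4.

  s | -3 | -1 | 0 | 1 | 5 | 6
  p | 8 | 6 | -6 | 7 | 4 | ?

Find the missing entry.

-4153/16

The 5 known values determine p uniquely (degree ≤ 4).
Evaluate each Lagrange basis at s = 6:
L_0(6) = (7)·(6)·(5)·(1)/[(-2)·(-3)·(-4)·(-8)] = 35/32
L_1(6) = (9)·(6)·(5)·(1)/[(2)·(-1)·(-2)·(-6)] = -45/4
L_2(6) = (9)·(7)·(5)·(1)/[(3)·(1)·(-1)·(-5)] = 21
L_3(6) = (9)·(7)·(6)·(1)/[(4)·(2)·(1)·(-4)] = -189/16
L_4(6) = (9)·(7)·(6)·(5)/[(8)·(6)·(5)·(4)] = 63/32
Sum: 8·(35/32) + 6·(-45/4) + (-6)·(21) + 7·(-189/16) + 4·(63/32) = -4153/16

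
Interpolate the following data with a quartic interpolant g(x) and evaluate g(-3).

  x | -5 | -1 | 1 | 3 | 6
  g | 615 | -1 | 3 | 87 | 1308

Evaluate each Lagrange basis at x = -3:
L_0(-3) = (-2)·(-4)·(-6)·(-9)/[(-4)·(-6)·(-8)·(-11)] = 9/44
L_1(-3) = (2)·(-4)·(-6)·(-9)/[(4)·(-2)·(-4)·(-7)] = 27/14
L_2(-3) = (2)·(-2)·(-6)·(-9)/[(6)·(2)·(-2)·(-5)] = -9/5
L_3(-3) = (2)·(-2)·(-4)·(-9)/[(8)·(4)·(2)·(-3)] = 3/4
L_4(-3) = (2)·(-2)·(-4)·(-6)/[(11)·(7)·(5)·(3)] = -32/385
Sum: 615·(9/44) + (-1)·(27/14) + 3·(-9/5) + 87·(3/4) + 1308·(-32/385) = 75

75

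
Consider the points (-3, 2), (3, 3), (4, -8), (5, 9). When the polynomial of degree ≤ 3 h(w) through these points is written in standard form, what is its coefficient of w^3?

The leading coefficient equals the top divided difference h[-3,3,4,5].
h[-3,3] = (3 - 2) / (3 - (-3)) = 1/6
h[3,4] = (-8 - 3) / (4 - 3) = -11
h[4,5] = (9 - (-8)) / (5 - 4) = 17
h[-3,3,4] = (-11 - 1/6) / (4 - (-3)) = -67/42
h[3,4,5] = (17 - (-11)) / (5 - 3) = 14
h[-3,3,4,5] = (14 - (-67/42)) / (5 - (-3)) = 655/336

655/336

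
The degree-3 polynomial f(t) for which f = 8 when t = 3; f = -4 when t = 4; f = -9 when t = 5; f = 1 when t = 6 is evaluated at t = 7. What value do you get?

34

Using Newton's divided-difference form:
f[3,4] = (-4 - 8) / (4 - 3) = -12
f[4,5] = (-9 - (-4)) / (5 - 4) = -5
f[5,6] = (1 - (-9)) / (6 - 5) = 10
f[3,4,5] = (-5 - (-12)) / (5 - 3) = 7/2
f[4,5,6] = (10 - (-5)) / (6 - 4) = 15/2
f[3,4,5,6] = (15/2 - 7/2) / (6 - 3) = 4/3
f(7) = 8 + (-12)·(4) + (7/2)·(4)·(3) + (4/3)·(4)·(3)·(2) = 34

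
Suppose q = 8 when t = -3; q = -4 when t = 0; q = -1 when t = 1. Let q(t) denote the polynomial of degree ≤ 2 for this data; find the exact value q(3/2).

Using Newton's divided-difference form:
q[-3,0] = (-4 - 8) / (0 - (-3)) = -4
q[0,1] = (-1 - (-4)) / (1 - 0) = 3
q[-3,0,1] = (3 - (-4)) / (1 - (-3)) = 7/4
q(3/2) = 8 + (-4)·(9/2) + (7/4)·(9/2)·(3/2) = 29/16

29/16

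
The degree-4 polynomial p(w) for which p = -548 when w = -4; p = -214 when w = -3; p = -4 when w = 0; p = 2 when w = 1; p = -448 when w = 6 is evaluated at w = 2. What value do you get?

16

Evaluate each Lagrange basis at w = 2:
L_0(2) = (5)·(2)·(1)·(-4)/[(-1)·(-4)·(-5)·(-10)] = -1/5
L_1(2) = (6)·(2)·(1)·(-4)/[(1)·(-3)·(-4)·(-9)] = 4/9
L_2(2) = (6)·(5)·(1)·(-4)/[(4)·(3)·(-1)·(-6)] = -5/3
L_3(2) = (6)·(5)·(2)·(-4)/[(5)·(4)·(1)·(-5)] = 12/5
L_4(2) = (6)·(5)·(2)·(1)/[(10)·(9)·(6)·(5)] = 1/45
Sum: (-548)·(-1/5) + (-214)·(4/9) + (-4)·(-5/3) + 2·(12/5) + (-448)·(1/45) = 16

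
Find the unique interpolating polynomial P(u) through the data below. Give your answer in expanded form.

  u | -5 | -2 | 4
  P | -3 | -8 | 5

Build the Lagrange basis polynomials:
L_0(u) = (u + 2)(u - 4) / [27] = (1/27)u^2 - (2/27)u - 8/27
L_1(u) = (u + 5)(u - 4) / [-18] = -(1/18)u^2 - (1/18)u + 10/9
L_2(u) = (u + 5)(u + 2) / [54] = (1/54)u^2 + (7/54)u + 5/27
P(u) = (-3)·L_0 + (-8)·L_1 + 5·L_2
  (-3)·L_0(u) = -(1/9)u^2 + (2/9)u + 8/9
  (-8)·L_1(u) = (4/9)u^2 + (4/9)u - 80/9
  5·L_2(u) = (5/54)u^2 + (35/54)u + 25/27
Adding term by term: (23/54)u^2 + (71/54)u - 191/27

P(u) = (23/54)u^2 + (71/54)u - 191/27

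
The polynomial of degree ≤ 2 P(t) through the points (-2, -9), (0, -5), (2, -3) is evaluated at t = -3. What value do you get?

-47/4

L_0(-3) = (-3)·(-5)/[(-2)·(-4)] = 15/8
L_1(-3) = (-1)·(-5)/[(2)·(-2)] = -5/4
L_2(-3) = (-1)·(-3)/[(4)·(2)] = 3/8
Sum: (-9)·(15/8) + (-5)·(-5/4) + (-3)·(3/8) = -47/4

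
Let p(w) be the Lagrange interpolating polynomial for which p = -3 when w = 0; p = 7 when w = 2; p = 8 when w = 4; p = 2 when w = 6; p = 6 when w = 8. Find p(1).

341/128

Evaluate each Lagrange basis at w = 1:
L_0(1) = (-1)·(-3)·(-5)·(-7)/[(-2)·(-4)·(-6)·(-8)] = 35/128
L_1(1) = (1)·(-3)·(-5)·(-7)/[(2)·(-2)·(-4)·(-6)] = 35/32
L_2(1) = (1)·(-1)·(-5)·(-7)/[(4)·(2)·(-2)·(-4)] = -35/64
L_3(1) = (1)·(-1)·(-3)·(-7)/[(6)·(4)·(2)·(-2)] = 7/32
L_4(1) = (1)·(-1)·(-3)·(-5)/[(8)·(6)·(4)·(2)] = -5/128
Sum: (-3)·(35/128) + 7·(35/32) + 8·(-35/64) + 2·(7/32) + 6·(-5/128) = 341/128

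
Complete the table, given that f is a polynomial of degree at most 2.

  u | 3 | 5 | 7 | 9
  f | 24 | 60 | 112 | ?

The 3 known values determine f uniquely (degree ≤ 2).
Evaluate each Lagrange basis at u = 9:
L_0(9) = (4)·(2)/[(-2)·(-4)] = 1
L_1(9) = (6)·(2)/[(2)·(-2)] = -3
L_2(9) = (6)·(4)/[(4)·(2)] = 3
Sum: 24·(1) + 60·(-3) + 112·(3) = 180

180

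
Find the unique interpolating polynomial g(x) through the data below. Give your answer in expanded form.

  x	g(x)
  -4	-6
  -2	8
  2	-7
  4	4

Newton's divided differences:
g[-4,-2] = (8 - (-6)) / (-2 - (-4)) = 7
g[-2,2] = (-7 - 8) / (2 - (-2)) = -15/4
g[2,4] = (4 - (-7)) / (4 - 2) = 11/2
g[-4,-2,2] = (-15/4 - 7) / (2 - (-4)) = -43/24
g[-2,2,4] = (11/2 - (-15/4)) / (4 - (-2)) = 37/24
g[-4,-2,2,4] = (37/24 - (-43/24)) / (4 - (-4)) = 5/12
g(x) = -6 + 7·(x + 4) + (-43/24)·(x + 4)(x + 2) + (5/12)·(x + 4)(x + 2)(x - 2)
Expanding: g(x) = (5/12)x^3 - (1/8)x^2 - (65/12)x + 1

g(x) = (5/12)x^3 - (1/8)x^2 - (65/12)x + 1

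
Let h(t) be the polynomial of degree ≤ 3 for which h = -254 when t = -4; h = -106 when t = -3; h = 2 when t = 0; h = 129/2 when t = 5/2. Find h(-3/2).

-23/2

Evaluate each Lagrange basis at t = -3/2:
L_0(-3/2) = (3/2)·(-3/2)·(-4)/[(-1)·(-4)·(-13/2)] = -9/26
L_1(-3/2) = (5/2)·(-3/2)·(-4)/[(1)·(-3)·(-11/2)] = 10/11
L_2(-3/2) = (5/2)·(3/2)·(-4)/[(4)·(3)·(-5/2)] = 1/2
L_3(-3/2) = (5/2)·(3/2)·(-3/2)/[(13/2)·(11/2)·(5/2)] = -9/143
Sum: (-254)·(-9/26) + (-106)·(10/11) + 2·(1/2) + 129/2·(-9/143) = -23/2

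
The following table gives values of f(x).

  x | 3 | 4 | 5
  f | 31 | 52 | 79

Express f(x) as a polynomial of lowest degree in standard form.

Newton's divided differences:
f[3,4] = (52 - 31) / (4 - 3) = 21
f[4,5] = (79 - 52) / (5 - 4) = 27
f[3,4,5] = (27 - 21) / (5 - 3) = 3
f(x) = 31 + 21·(x - 3) + 3·(x - 3)(x - 4)
Expanding: f(x) = 3x^2 + 4

f(x) = 3x^2 + 4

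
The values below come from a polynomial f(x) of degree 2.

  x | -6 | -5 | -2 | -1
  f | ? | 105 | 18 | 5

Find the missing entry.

The 3 known values determine f uniquely (degree ≤ 2).
Evaluate each Lagrange basis at x = -6:
L_0(-6) = (-4)·(-5)/[(-3)·(-4)] = 5/3
L_1(-6) = (-1)·(-5)/[(3)·(-1)] = -5/3
L_2(-6) = (-1)·(-4)/[(4)·(1)] = 1
Sum: 105·(5/3) + 18·(-5/3) + 5·(1) = 150

150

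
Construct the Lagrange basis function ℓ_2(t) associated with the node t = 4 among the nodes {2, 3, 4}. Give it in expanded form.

ℓ_2(t) = (t - 2)(t - 3) / [(2)·(1)]
       = (t^2 - 5t + 6) / (2)

ℓ_2(t) = (1/2)t^2 - (5/2)t + 3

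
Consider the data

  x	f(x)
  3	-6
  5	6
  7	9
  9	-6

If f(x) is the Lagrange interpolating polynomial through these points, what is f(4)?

9/16

L_0(4) = (-1)·(-3)·(-5)/[(-2)·(-4)·(-6)] = 5/16
L_1(4) = (1)·(-3)·(-5)/[(2)·(-2)·(-4)] = 15/16
L_2(4) = (1)·(-1)·(-5)/[(4)·(2)·(-2)] = -5/16
L_3(4) = (1)·(-1)·(-3)/[(6)·(4)·(2)] = 1/16
Sum: (-6)·(5/16) + 6·(15/16) + 9·(-5/16) + (-6)·(1/16) = 9/16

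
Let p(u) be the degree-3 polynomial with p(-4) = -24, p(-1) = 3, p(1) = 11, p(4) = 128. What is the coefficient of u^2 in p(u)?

3

L_0(u) = (u + 1)(u - 1)(u - 4) / [-120] = -(1/120)u^3 + (1/30)u^2 + (1/120)u - 1/30
L_1(u) = (u + 4)(u - 1)(u - 4) / [30] = (1/30)u^3 - (1/30)u^2 - (8/15)u + 8/15
L_2(u) = (u + 4)(u + 1)(u - 4) / [-30] = -(1/30)u^3 - (1/30)u^2 + (8/15)u + 8/15
L_3(u) = (u + 4)(u + 1)(u - 1) / [120] = (1/120)u^3 + (1/30)u^2 - (1/120)u - 1/30
p(u) = (-24)·L_0 + 3·L_1 + 11·L_2 + 128·L_3
Only the coefficient of u^2 is needed; take it from each L_i and combine:
(-24)·(1/30) + 3·(-1/30) + 11·(-1/30) + 128·(1/30) = 3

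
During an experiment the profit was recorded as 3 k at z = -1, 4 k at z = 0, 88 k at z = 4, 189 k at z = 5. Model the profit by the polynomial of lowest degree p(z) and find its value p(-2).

L_0(-2) = (-2)·(-6)·(-7)/[(-1)·(-5)·(-6)] = 14/5
L_1(-2) = (-1)·(-6)·(-7)/[(1)·(-4)·(-5)] = -21/10
L_2(-2) = (-1)·(-2)·(-7)/[(5)·(4)·(-1)] = 7/10
L_3(-2) = (-1)·(-2)·(-6)/[(6)·(5)·(1)] = -2/5
Sum: 3·(14/5) + 4·(-21/10) + 88·(7/10) + 189·(-2/5) = -14

-14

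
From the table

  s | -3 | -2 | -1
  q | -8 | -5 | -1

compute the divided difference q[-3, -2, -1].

q[-3,-2] = (-5 - (-8)) / (-2 - (-3)) = 3
q[-2,-1] = (-1 - (-5)) / (-1 - (-2)) = 4
q[-3,-2,-1] = (4 - 3) / (-1 - (-3)) = 1/2

1/2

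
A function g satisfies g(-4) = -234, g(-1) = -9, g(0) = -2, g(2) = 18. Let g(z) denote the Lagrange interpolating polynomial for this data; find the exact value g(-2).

-38

L_0(-2) = (-1)·(-2)·(-4)/[(-3)·(-4)·(-6)] = 1/9
L_1(-2) = (2)·(-2)·(-4)/[(3)·(-1)·(-3)] = 16/9
L_2(-2) = (2)·(-1)·(-4)/[(4)·(1)·(-2)] = -1
L_3(-2) = (2)·(-1)·(-2)/[(6)·(3)·(2)] = 1/9
Sum: (-234)·(1/9) + (-9)·(16/9) + (-2)·(-1) + 18·(1/9) = -38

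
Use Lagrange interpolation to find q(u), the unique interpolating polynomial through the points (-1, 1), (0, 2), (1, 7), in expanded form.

q(u) = 2u^2 + 3u + 2

L_0(u) = u(u - 1) / [2] = (1/2)u^2 - (1/2)u
L_1(u) = (u + 1)(u - 1) / [-1] = -u^2 + 1
L_2(u) = (u + 1)u / [2] = (1/2)u^2 + (1/2)u
q(u) = 1·L_0 + 2·L_1 + 7·L_2
  1·L_0(u) = (1/2)u^2 - (1/2)u
  2·L_1(u) = -2u^2 + 2
  7·L_2(u) = (7/2)u^2 + (7/2)u
Adding term by term: 2u^2 + 3u + 2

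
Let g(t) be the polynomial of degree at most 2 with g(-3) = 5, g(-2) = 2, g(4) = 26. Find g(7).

65

Using Newton's divided-difference form:
g[-3,-2] = (2 - 5) / (-2 - (-3)) = -3
g[-2,4] = (26 - 2) / (4 - (-2)) = 4
g[-3,-2,4] = (4 - (-3)) / (4 - (-3)) = 1
g(7) = 5 + (-3)·(10) + 1·(10)·(9) = 65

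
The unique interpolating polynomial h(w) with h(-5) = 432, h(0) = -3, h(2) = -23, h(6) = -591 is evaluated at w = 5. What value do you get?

-338

Evaluate each Lagrange basis at w = 5:
L_0(5) = (5)·(3)·(-1)/[(-5)·(-7)·(-11)] = 3/77
L_1(5) = (10)·(3)·(-1)/[(5)·(-2)·(-6)] = -1/2
L_2(5) = (10)·(5)·(-1)/[(7)·(2)·(-4)] = 25/28
L_3(5) = (10)·(5)·(3)/[(11)·(6)·(4)] = 25/44
Sum: 432·(3/77) + (-3)·(-1/2) + (-23)·(25/28) + (-591)·(25/44) = -338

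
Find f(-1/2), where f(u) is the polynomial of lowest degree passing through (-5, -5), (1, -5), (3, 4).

-563/64

Using Newton's divided-difference form:
f[-5,1] = (-5 - (-5)) / (1 - (-5)) = 0
f[1,3] = (4 - (-5)) / (3 - 1) = 9/2
f[-5,1,3] = (9/2 - 0) / (3 - (-5)) = 9/16
f(-1/2) = -5 + 0·(9/2) + (9/16)·(9/2)·(-3/2) = -563/64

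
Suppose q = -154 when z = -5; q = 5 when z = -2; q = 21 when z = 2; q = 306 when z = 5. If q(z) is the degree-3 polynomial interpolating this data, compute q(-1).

6

Using Newton's divided-difference form:
q[-5,-2] = (5 - (-154)) / (-2 - (-5)) = 53
q[-2,2] = (21 - 5) / (2 - (-2)) = 4
q[2,5] = (306 - 21) / (5 - 2) = 95
q[-5,-2,2] = (4 - 53) / (2 - (-5)) = -7
q[-2,2,5] = (95 - 4) / (5 - (-2)) = 13
q[-5,-2,2,5] = (13 - (-7)) / (5 - (-5)) = 2
q(-1) = -154 + 53·(4) + (-7)·(4)·(1) + 2·(4)·(1)·(-3) = 6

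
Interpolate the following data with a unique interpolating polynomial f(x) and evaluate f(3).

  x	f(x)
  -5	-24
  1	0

Evaluate each Lagrange basis at x = 3:
L_0(3) = (2)/[(-6)] = -1/3
L_1(3) = (8)/[(6)] = 4/3
Sum: (-24)·(-1/3) + 0 = 8

8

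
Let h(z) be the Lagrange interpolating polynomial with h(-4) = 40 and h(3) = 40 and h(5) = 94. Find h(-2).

Evaluate each Lagrange basis at z = -2:
L_0(-2) = (-5)·(-7)/[(-7)·(-9)] = 5/9
L_1(-2) = (2)·(-7)/[(7)·(-2)] = 1
L_2(-2) = (2)·(-5)/[(9)·(2)] = -5/9
Sum: 40·(5/9) + 40·(1) + 94·(-5/9) = 10

10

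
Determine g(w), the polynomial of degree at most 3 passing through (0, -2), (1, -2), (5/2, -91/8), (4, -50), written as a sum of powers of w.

Build the Lagrange basis polynomials:
L_0(w) = (w - 1)(w - 5/2)(w - 4) / [-10] = -(1/10)w^3 + (3/4)w^2 - (33/20)w + 1
L_1(w) = w(w - 5/2)(w - 4) / [9/2] = (2/9)w^3 - (13/9)w^2 + (20/9)w
L_2(w) = w(w - 1)(w - 4) / [-45/8] = -(8/45)w^3 + (8/9)w^2 - (32/45)w
L_3(w) = w(w - 1)(w - 5/2) / [18] = (1/18)w^3 - (7/36)w^2 + (5/36)w
g(w) = (-2)·L_0 + (-2)·L_1 + (-91/8)·L_2 + (-50)·L_3
  (-2)·L_0(w) = (1/5)w^3 - (3/2)w^2 + (33/10)w - 2
  (-2)·L_1(w) = -(4/9)w^3 + (26/9)w^2 - (40/9)w
  (-91/8)·L_2(w) = (91/45)w^3 - (91/9)w^2 + (364/45)w
  (-50)·L_3(w) = -(25/9)w^3 + (175/18)w^2 - (125/18)w
Adding term by term: -w^3 + w^2 - 2

g(w) = -w^3 + w^2 - 2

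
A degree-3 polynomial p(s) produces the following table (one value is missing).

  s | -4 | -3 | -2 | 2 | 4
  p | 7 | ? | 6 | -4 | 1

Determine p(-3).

The 4 known values determine p uniquely (degree ≤ 3).
Evaluate each Lagrange basis at s = -3:
L_0(-3) = (-1)·(-5)·(-7)/[(-2)·(-6)·(-8)] = 35/96
L_1(-3) = (1)·(-5)·(-7)/[(2)·(-4)·(-6)] = 35/48
L_2(-3) = (1)·(-1)·(-7)/[(6)·(4)·(-2)] = -7/48
L_3(-3) = (1)·(-1)·(-5)/[(8)·(6)·(2)] = 5/96
Sum: 7·(35/96) + 6·(35/48) + (-4)·(-7/48) + 1·(5/96) = 121/16

121/16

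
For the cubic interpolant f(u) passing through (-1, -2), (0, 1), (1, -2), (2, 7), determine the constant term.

L_0(u) = u(u - 1)(u - 2) / [-6] = -(1/6)u^3 + (1/2)u^2 - (1/3)u
L_1(u) = (u + 1)(u - 1)(u - 2) / [2] = (1/2)u^3 - u^2 - (1/2)u + 1
L_2(u) = (u + 1)u(u - 2) / [-2] = -(1/2)u^3 + (1/2)u^2 + u
L_3(u) = (u + 1)u(u - 1) / [6] = (1/6)u^3 - (1/6)u
f(u) = (-2)·L_0 + 1·L_1 + (-2)·L_2 + 7·L_3
Only the constant term is needed; take it from each L_i and combine:
(-2)·(0) + 1·(1) + (-2)·(0) + 7·(0) = 1

1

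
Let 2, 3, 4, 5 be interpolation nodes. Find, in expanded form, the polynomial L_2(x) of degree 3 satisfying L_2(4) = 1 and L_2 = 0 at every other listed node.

L_2(x) = (x - 2)(x - 3)(x - 5) / [(2)·(1)·(-1)]
       = (x^3 - 10x^2 + 31x - 30) / (-2)

L_2(x) = -(1/2)x^3 + 5x^2 - (31/2)x + 15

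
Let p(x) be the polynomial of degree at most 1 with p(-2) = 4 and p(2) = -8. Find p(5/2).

L_0(5/2) = (1/2)/[(-4)] = -1/8
L_1(5/2) = (9/2)/[(4)] = 9/8
Sum: 4·(-1/8) + (-8)·(9/8) = -19/2

-19/2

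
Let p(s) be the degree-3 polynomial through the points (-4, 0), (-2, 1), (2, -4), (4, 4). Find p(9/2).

Using Newton's divided-difference form:
p[-4,-2] = (1 - 0) / (-2 - (-4)) = 1/2
p[-2,2] = (-4 - 1) / (2 - (-2)) = -5/4
p[2,4] = (4 - (-4)) / (4 - 2) = 4
p[-4,-2,2] = (-5/4 - 1/2) / (2 - (-4)) = -7/24
p[-2,2,4] = (4 - (-5/4)) / (4 - (-2)) = 7/8
p[-4,-2,2,4] = (7/8 - (-7/24)) / (4 - (-4)) = 7/48
p(9/2) = 0 + (1/2)·(17/2) + (-7/24)·(17/2)·(13/2) + (7/48)·(17/2)·(13/2)·(5/2) = 3179/384

3179/384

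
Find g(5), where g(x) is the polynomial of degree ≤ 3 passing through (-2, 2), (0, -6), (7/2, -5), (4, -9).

-2083/88

Evaluate each Lagrange basis at x = 5:
L_0(5) = (5)·(3/2)·(1)/[(-2)·(-11/2)·(-6)] = -5/44
L_1(5) = (7)·(3/2)·(1)/[(2)·(-7/2)·(-4)] = 3/8
L_2(5) = (7)·(5)·(1)/[(11/2)·(7/2)·(-1/2)] = -40/11
L_3(5) = (7)·(5)·(3/2)/[(6)·(4)·(1/2)] = 35/8
Sum: 2·(-5/44) + (-6)·(3/8) + (-5)·(-40/11) + (-9)·(35/8) = -2083/88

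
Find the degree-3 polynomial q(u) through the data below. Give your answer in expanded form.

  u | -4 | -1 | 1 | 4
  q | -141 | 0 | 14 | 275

L_0(u) = (u + 1)(u - 1)(u - 4) / [-120] = -(1/120)u^3 + (1/30)u^2 + (1/120)u - 1/30
L_1(u) = (u + 4)(u - 1)(u - 4) / [30] = (1/30)u^3 - (1/30)u^2 - (8/15)u + 8/15
L_2(u) = (u + 4)(u + 1)(u - 4) / [-30] = -(1/30)u^3 - (1/30)u^2 + (8/15)u + 8/15
L_3(u) = (u + 4)(u + 1)(u - 1) / [120] = (1/120)u^3 + (1/30)u^2 - (1/120)u - 1/30
q(u) = (-141)·L_0 + 0·L_1 + 14·L_2 + 275·L_3
  (-141)·L_0(u) = (47/40)u^3 - (47/10)u^2 - (47/40)u + 47/10
  0·L_1(u) = 0
  14·L_2(u) = -(7/15)u^3 - (7/15)u^2 + (112/15)u + 112/15
  275·L_3(u) = (55/24)u^3 + (55/6)u^2 - (55/24)u - 55/6
Adding term by term: 3u^3 + 4u^2 + 4u + 3

q(u) = 3u^3 + 4u^2 + 4u + 3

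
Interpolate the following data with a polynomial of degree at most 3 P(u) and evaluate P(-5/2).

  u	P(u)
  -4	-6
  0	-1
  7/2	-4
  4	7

3089/224

Using Newton's divided-difference form:
P[-4,0] = (-1 - (-6)) / (0 - (-4)) = 5/4
P[0,7/2] = (-4 - (-1)) / (7/2 - 0) = -6/7
P[7/2,4] = (7 - (-4)) / (4 - 7/2) = 22
P[-4,0,7/2] = (-6/7 - 5/4) / (7/2 - (-4)) = -59/210
P[0,7/2,4] = (22 - (-6/7)) / (4 - 0) = 40/7
P[-4,0,7/2,4] = (40/7 - (-59/210)) / (4 - (-4)) = 1259/1680
P(-5/2) = -6 + (5/4)·(3/2) + (-59/210)·(3/2)·(-5/2) + (1259/1680)·(3/2)·(-5/2)·(-6) = 3089/224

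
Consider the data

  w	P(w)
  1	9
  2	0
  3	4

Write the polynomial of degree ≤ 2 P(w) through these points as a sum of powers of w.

P(w) = (13/2)w^2 - (57/2)w + 31

Newton's divided differences:
P[1,2] = (0 - 9) / (2 - 1) = -9
P[2,3] = (4 - 0) / (3 - 2) = 4
P[1,2,3] = (4 - (-9)) / (3 - 1) = 13/2
P(w) = 9 + (-9)·(w - 1) + (13/2)·(w - 1)(w - 2)
Expanding: P(w) = (13/2)w^2 - (57/2)w + 31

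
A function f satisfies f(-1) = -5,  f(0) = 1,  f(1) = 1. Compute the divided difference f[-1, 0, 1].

-3

f[-1,0] = (1 - (-5)) / (0 - (-1)) = 6
f[0,1] = (1 - 1) / (1 - 0) = 0
f[-1,0,1] = (0 - 6) / (1 - (-1)) = -3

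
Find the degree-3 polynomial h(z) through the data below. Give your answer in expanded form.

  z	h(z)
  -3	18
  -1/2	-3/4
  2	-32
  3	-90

Build the Lagrange basis polynomials:
L_0(z) = (z + 1/2)(z - 2)(z - 3) / [-75] = -(1/75)z^3 + (3/50)z^2 - (7/150)z - 1/25
L_1(z) = (z + 3)(z - 2)(z - 3) / [175/8] = (8/175)z^3 - (16/175)z^2 - (72/175)z + 144/175
L_2(z) = (z + 3)(z + 1/2)(z - 3) / [-25/2] = -(2/25)z^3 - (1/25)z^2 + (18/25)z + 9/25
L_3(z) = (z + 3)(z + 1/2)(z - 2) / [21] = (1/21)z^3 + (1/14)z^2 - (11/42)z - 1/7
h(z) = 18·L_0 + (-3/4)·L_1 + (-32)·L_2 + (-90)·L_3
  18·L_0(z) = -(6/25)z^3 + (27/25)z^2 - (21/25)z - 18/25
  (-3/4)·L_1(z) = -(6/175)z^3 + (12/175)z^2 + (54/175)z - 108/175
  (-32)·L_2(z) = (64/25)z^3 + (32/25)z^2 - (576/25)z - 288/25
  (-90)·L_3(z) = -(30/7)z^3 - (45/7)z^2 + (165/7)z + 90/7
Adding term by term: -2z^3 - 4z^2

h(z) = -2z^3 - 4z^2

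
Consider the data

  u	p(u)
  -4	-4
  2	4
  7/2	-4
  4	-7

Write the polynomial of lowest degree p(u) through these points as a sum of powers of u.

p(u) = (5/72)u^3 - (143/144)u^2 - (107/72)u + 187/18

Newton's divided differences:
p[-4,2] = (4 - (-4)) / (2 - (-4)) = 4/3
p[2,7/2] = (-4 - 4) / (7/2 - 2) = -16/3
p[7/2,4] = (-7 - (-4)) / (4 - 7/2) = -6
p[-4,2,7/2] = (-16/3 - 4/3) / (7/2 - (-4)) = -8/9
p[2,7/2,4] = (-6 - (-16/3)) / (4 - 2) = -1/3
p[-4,2,7/2,4] = (-1/3 - (-8/9)) / (4 - (-4)) = 5/72
p(u) = -4 + (4/3)·(u + 4) + (-8/9)·(u + 4)(u - 2) + (5/72)·(u + 4)(u - 2)(u - 7/2)
Expanding: p(u) = (5/72)u^3 - (143/144)u^2 - (107/72)u + 187/18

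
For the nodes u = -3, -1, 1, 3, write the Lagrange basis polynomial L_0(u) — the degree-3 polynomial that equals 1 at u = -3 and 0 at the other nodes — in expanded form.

L_0(u) = (u + 1)(u - 1)(u - 3) / [(-2)·(-4)·(-6)]
       = (u^3 - 3u^2 - u + 3) / (-48)

L_0(u) = -(1/48)u^3 + (1/16)u^2 + (1/48)u - 1/16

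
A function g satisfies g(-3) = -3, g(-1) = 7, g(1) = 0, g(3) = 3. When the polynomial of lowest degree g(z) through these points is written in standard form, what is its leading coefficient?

9/16

The leading coefficient equals the top divided difference g[-3,-1,1,3].
g[-3,-1] = (7 - (-3)) / (-1 - (-3)) = 5
g[-1,1] = (0 - 7) / (1 - (-1)) = -7/2
g[1,3] = (3 - 0) / (3 - 1) = 3/2
g[-3,-1,1] = (-7/2 - 5) / (1 - (-3)) = -17/8
g[-1,1,3] = (3/2 - (-7/2)) / (3 - (-1)) = 5/4
g[-3,-1,1,3] = (5/4 - (-17/8)) / (3 - (-3)) = 9/16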